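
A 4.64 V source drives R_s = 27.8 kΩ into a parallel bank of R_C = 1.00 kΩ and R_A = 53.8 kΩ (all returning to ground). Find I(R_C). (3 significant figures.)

Parallel bank: R_p = 1/(1/1.00 + 1/53.8) = 0.9818 kΩ.
V_A = 4.64 × 0.9818/28.78 = 0.1583 V.
Branch current I = V_A/R_C = 0.1583/1.00 = 0.1583 mA.
(Equivalently: I_total = 0.1612 mA, then current-divider fraction G_k/ΣG = 0.9818.)

I ≈ 0.158 mA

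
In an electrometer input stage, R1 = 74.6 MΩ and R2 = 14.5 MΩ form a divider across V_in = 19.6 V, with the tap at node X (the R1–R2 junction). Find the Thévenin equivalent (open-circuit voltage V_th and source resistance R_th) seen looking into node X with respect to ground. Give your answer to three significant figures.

With X open, the divider is unloaded: V_th = 19.6 × 14.5/89.10 = 3.190 V.
Zeroing V_in shorts the top of R1 to ground, so R_th = R1 ‖ R2 = 12.14 MΩ.

V_th ≈ 3.19 V, R_th ≈ 12.1 MΩ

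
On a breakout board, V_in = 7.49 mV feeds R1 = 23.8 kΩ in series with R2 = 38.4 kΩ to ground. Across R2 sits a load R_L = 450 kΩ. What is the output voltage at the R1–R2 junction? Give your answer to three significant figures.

The load sits in parallel with R2, giving an effective lower resistance R2' = R2·R_L/(R2+R_L) = 35.38 kΩ.
Now apply the divider: V_out = 7.49 × 0.5978 = 4.478 mV.
(Unloaded it would be 4.62 mV; the load pulls it down.)

V_out ≈ 4.48 mV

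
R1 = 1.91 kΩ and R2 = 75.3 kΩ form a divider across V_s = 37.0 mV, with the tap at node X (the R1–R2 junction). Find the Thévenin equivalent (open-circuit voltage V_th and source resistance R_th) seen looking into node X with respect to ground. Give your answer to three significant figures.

V_th is the unloaded tap voltage: V_s · R2/(R1+R2) = 37.0 × 0.9753 = 36.08 mV.
Looking into X with the source shorted: R_th = R1·R2/(R1+R2) = 1.910 × 75.3/77.21 = 1.863 kΩ.

V_th ≈ 36.1 mV, R_th ≈ 1.86 kΩ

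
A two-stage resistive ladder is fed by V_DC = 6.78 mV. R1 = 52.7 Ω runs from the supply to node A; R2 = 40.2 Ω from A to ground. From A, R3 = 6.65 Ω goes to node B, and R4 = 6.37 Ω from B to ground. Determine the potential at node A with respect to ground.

Node A sees R2 in parallel with the series input of stage 2, R3 + R4 = 13.02 Ω.
R2 ‖ (R3+R4) = 9.835 Ω.
First divider: V_A = V_DC · 9.835/(52.7 + 9.835) = 1.066 mV.

V_A ≈ 1.07 mV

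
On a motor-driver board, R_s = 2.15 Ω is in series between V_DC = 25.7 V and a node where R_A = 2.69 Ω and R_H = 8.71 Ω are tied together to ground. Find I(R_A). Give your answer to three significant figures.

I ≈ 4.67 A

Equivalent of the parallel group: R_p = 2.055 Ω.
V_A = 25.7 × 2.055/4.205 = 12.56 V.
I(R_A) = V_A / R_A = 12.56/2.69 = 4.669 A.
(Equivalently: I_total = 6.111 A, then current-divider fraction G_k/ΣG = 0.7640.)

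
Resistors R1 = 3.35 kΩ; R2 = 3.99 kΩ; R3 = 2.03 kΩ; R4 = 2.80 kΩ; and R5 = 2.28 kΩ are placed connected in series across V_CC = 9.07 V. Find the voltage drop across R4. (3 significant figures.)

V ≈ 1.76 V

Total series resistance ΣR = 3.35 + 3.99 + 2.03 + 2.80 + 2.28 = 14.45 kΩ.
V = V_CC · R/ΣR = 9.07 × 0.1938 = 1.758 V.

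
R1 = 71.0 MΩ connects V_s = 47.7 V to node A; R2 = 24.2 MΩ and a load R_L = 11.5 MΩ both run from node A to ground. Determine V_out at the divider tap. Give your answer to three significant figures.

V_out ≈ 4.72 V

First combine the lower leg with the load: R2 ‖ R_L = 7.796 MΩ.
Then V_out = V_s · R2'/(R1 + R2') = 47.7 × 7.796/78.80 = 4.719 V.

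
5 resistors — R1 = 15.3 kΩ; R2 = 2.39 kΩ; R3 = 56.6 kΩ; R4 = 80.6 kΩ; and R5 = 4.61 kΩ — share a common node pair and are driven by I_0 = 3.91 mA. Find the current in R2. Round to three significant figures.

I ≈ 2.24 mA

ΣG = 1/15.3 + 1/2.39 + 1/56.6 + 1/80.6 + 1/4.61 = 0.7308.
By the current-divider rule, I = I_0 · G_k/ΣG = 3.91 × 0.5726 = 2.239 mA.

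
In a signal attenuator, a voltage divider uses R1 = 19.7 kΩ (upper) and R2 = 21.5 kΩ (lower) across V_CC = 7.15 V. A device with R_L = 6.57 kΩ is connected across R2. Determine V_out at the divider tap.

V_out ≈ 1.45 V

First combine the lower leg with the load: R2 ‖ R_L = 5.032 kΩ.
Then V_out = V_CC · R2'/(R1 + R2') = 7.15 × 5.032/24.73 = 1.455 V.
(Unloaded it would be 3.73 V; the load pulls it down.)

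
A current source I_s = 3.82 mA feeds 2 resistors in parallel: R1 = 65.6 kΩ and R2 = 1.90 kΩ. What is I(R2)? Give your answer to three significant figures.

For two parallel branches, I_k = I_s · (other R)/(sum of R).
So I = 3.82 × 65.6/67.50 = 3.712 mA.

I ≈ 3.71 mA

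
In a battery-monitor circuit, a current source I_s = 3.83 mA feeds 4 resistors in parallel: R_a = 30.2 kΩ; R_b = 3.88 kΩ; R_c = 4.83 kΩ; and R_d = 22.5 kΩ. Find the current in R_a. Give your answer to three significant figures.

ΣG = 1/30.2 + 1/3.88 + 1/4.83 + 1/22.5 = 0.5423.
Current divider: I(R_a) = I_s · G_k/ΣG = 3.83 × (0.03311/0.5423) = 3.83 × 0.06106 = 0.2338 mA.

I ≈ 0.234 mA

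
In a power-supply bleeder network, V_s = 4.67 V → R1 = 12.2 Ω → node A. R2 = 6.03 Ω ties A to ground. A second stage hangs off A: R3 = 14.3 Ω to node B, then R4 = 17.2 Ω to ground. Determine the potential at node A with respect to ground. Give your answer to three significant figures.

V_A ≈ 1.37 V

Node A sees R2 in parallel with the series input of stage 2, R3 + R4 = 31.50 Ω.
R2 ‖ (R3+R4) = 5.061 Ω.
V_A = 4.67 × 5.061/(12.2 + 5.061) = 1.369 V.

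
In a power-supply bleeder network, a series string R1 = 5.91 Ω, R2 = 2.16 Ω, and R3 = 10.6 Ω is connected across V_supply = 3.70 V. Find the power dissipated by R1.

P ≈ 0.232 W

ΣR = 18.67 Ω → I = 3.70/18.67 = 0.1982 A.
P = I²R = 0.03927 × 5.91 = 0.2321 W.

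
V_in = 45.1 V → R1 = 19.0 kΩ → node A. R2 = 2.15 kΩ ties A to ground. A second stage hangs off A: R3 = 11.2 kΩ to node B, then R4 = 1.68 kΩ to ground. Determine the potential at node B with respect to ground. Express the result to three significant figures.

Looking into the second stage from A: R3 + R4 = 12.88 kΩ appears in parallel with R2.
R2 ‖ (R3+R4) = 1.842 kΩ.
V_A = 45.1 × 1.842/(19.0 + 1.842) = 3.987 V.
Stage 2 is unloaded, so V_B = V_A · R4/(R3+R4) = 3.987 × 1.68/12.88 = 0.5200 V.

V_B ≈ 0.520 V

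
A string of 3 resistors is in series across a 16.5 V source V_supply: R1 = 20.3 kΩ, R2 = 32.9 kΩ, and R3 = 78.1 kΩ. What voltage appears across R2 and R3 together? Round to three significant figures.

V ≈ 13.9 V

Total series resistance ΣR = 20.3 + 32.9 + 78.1 = 131.3 kΩ.
R_{R2..R3} = 32.9 + 78.1 = 111.0 kΩ.
By the voltage-divider rule, V = 16.5 × 111.0/131.3 = 13.95 V.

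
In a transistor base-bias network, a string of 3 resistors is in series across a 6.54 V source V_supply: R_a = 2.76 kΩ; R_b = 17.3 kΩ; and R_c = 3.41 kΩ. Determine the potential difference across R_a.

Total series resistance ΣR = 2.76 + 17.3 + 3.41 = 23.47 kΩ.
V = V_supply · R/ΣR = 6.54 × 0.1176 = 0.7691 V.

V ≈ 0.769 V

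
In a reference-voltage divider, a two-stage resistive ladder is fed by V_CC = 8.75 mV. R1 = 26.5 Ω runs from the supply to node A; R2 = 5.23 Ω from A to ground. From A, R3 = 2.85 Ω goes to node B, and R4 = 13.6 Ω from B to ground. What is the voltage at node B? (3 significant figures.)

V_B ≈ 0.942 mV

Looking into the second stage from A: R3 + R4 = 16.45 Ω appears in parallel with R2.
Effective lower resistance at A: R2 ‖ 16.45 = 3.968 Ω.
So V_A = 8.75 × 0.1302 = 1.140 mV.
V_B = V_A × 0.8267 = 0.9422 mV.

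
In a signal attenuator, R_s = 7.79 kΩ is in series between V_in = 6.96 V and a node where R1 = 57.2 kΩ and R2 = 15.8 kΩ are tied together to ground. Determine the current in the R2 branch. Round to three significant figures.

Combine the parallel branches: R_p = (1/57.2 + 1/15.8)⁻¹ = 12.38 kΩ.
Node voltage V_A = V_in · R_p/(R_s + R_p) = 6.96 × 0.6138 = 4.272 V.
Branch current I = V_A/R2 = 4.272/15.8 = 0.2704 mA.

I ≈ 0.270 mA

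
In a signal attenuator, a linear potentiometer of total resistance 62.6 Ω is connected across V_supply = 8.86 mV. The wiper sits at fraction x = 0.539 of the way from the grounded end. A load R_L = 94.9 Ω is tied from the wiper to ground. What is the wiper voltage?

V_out ≈ 4.10 mV

Lower segment x·R_p = 33.74 Ω; upper segment (1−x)·R_p = 28.86 Ω.
R_L loads the lower segment: effective lower R = 24.89 Ω.
Then V_out = V_supply · 24.89/(28.86 + 24.89) = 4.103 mV.
(Unloaded: V_out = x·V_supply = 4.78 mV.)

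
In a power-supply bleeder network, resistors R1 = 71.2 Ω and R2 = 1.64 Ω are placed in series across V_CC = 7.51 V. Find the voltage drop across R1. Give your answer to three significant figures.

ΣR = 71.2 + 1.64 = 72.84 Ω.
By the voltage-divider rule, V = 7.51 × 71.20/72.84 = 7.341 V.

V ≈ 7.34 V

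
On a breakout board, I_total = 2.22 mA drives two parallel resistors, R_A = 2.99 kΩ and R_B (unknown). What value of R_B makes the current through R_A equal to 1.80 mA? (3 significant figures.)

In a two-way split, I_A/I_total = R_B/(R_A + R_B).
1.80/2.22 = R_B/(R_A + R_B) → R_B = R_A · (0.8108)/(1 − 0.8108) = 2.99 × 4.286 = 12.81 kΩ.

R_B ≈ 12.8 kΩ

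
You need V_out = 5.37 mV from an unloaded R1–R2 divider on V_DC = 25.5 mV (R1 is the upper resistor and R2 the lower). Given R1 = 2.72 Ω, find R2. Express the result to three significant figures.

V_out/V_DC = R2/(R1+R2) = 0.2106.
R2 = R1 · 0.2106/(1 − 0.2106) = 0.7256 Ω.

R2 ≈ 0.726 Ω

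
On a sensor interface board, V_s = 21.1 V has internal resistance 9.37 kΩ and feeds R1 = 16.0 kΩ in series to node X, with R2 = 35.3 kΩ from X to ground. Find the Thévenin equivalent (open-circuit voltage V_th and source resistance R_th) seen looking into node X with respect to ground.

R1' = 9.37 + 16.0 = 25.37 kΩ (source resistance + R1).
Open-circuit (no load on X): V_th = V_s · R2/(R1' + R2) = 21.1 × 35.3/(25.37 + 35.3) = 12.28 V.
Looking into X with the source shorted: R_th = R1'·R2/(R1'+R2) = 25.37 × 35.3/60.67 = 14.76 kΩ.

V_th ≈ 12.3 V, R_th ≈ 14.8 kΩ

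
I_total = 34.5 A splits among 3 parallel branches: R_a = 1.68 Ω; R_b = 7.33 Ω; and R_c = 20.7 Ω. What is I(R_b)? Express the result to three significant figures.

I ≈ 6.03 A

Total conductance ΣG = 1/1.68 + 1/7.33 + 1/20.7 = 0.7800 (units of 1/Ω).
R_b takes the fraction G_k/ΣG = 0.1364/0.7800 = 0.1749, so I = 34.5 × 0.1749 = 6.034 A.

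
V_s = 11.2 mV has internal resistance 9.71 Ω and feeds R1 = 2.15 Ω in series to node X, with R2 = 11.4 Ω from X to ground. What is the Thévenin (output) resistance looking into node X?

R1' = 9.71 + 2.15 = 11.86 Ω (source resistance + R1).
With V_s suppressed (replaced by a short), R_th = R1' ‖ R2 = (11.86 × 11.4)/(11.86 + 11.4) = 5.813 Ω.

R_th ≈ 5.81 Ω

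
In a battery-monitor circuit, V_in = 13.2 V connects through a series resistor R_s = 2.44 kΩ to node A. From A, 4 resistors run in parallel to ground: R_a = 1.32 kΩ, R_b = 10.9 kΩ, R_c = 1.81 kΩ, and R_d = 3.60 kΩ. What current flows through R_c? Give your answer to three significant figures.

Equivalent of the parallel group: R_p = 0.5954 kΩ.
Node voltage V_A = V_in · R_p/(R_s + R_p) = 13.2 × 0.1961 = 2.589 V.
I(R_c) = V_A / R_c = 2.589/1.81 = 1.430 mA.
(Equivalently: I_total = 4.349 mA, then current-divider fraction G_k/ΣG = 0.3289.)

I ≈ 1.43 mA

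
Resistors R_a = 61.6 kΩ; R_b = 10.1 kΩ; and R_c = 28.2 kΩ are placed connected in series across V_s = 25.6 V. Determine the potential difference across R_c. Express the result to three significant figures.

ΣR = 61.6 + 10.1 + 28.2 = 99.90 kΩ.
Voltage divider: V = V_s · (28.20 / 99.90) = 25.6 × 0.2823 = 7.226 V.

V ≈ 7.23 V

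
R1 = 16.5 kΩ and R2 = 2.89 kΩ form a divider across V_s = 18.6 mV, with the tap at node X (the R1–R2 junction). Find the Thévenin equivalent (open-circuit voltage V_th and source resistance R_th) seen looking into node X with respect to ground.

V_th ≈ 2.77 mV, R_th ≈ 2.46 kΩ

Open-circuit (no load on X): V_th = V_s · R2/(R1 + R2) = 18.6 × 2.89/(16.50 + 2.89) = 2.772 mV.
Looking into X with the source shorted: R_th = R1·R2/(R1+R2) = 16.50 × 2.89/19.39 = 2.459 kΩ.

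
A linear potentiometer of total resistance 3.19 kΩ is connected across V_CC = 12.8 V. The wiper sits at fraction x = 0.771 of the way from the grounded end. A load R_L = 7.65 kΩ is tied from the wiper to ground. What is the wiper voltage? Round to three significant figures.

V_out ≈ 9.19 V

Lower segment x·R_p = 2.459 kΩ; upper segment (1−x)·R_p = 0.7305 kΩ.
R_L loads the lower segment: effective lower R = 1.861 kΩ.
V_out = 12.8 × 1.861/(0.7305 + 1.861) = 9.192 V.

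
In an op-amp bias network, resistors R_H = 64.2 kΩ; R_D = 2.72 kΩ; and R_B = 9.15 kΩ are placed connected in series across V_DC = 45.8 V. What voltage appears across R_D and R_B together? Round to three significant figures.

Series total: ΣR = 64.2 + 2.72 + 9.15 = 76.07 kΩ.
R_{R_D..R_B} = 2.72 + 9.15 = 11.87 kΩ.
Voltage divider: V = V_DC · (11.87 / 76.07) = 45.8 × 0.1560 = 7.147 V.

V ≈ 7.15 V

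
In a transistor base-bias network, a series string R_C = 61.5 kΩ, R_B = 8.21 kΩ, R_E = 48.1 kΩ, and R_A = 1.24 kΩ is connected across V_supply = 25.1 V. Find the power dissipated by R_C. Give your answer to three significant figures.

P ≈ 2.73 mW

Series current I = V_supply/ΣR = 25.1/119.0 = 0.2108 mA.
V(R_C) = I·R = 12.97 V; P = V·I = 12.97 × 0.2108 = 2.734 mW.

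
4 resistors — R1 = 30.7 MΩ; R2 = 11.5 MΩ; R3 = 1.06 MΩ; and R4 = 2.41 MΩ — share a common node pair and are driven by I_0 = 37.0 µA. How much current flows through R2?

I ≈ 2.18 µA

Conductances: ΣG = 1/30.7 + 1/11.5 + 1/1.06 + 1/2.41 = 1.478 (1/MΩ).
Current divider: I(R2) = I_0 · G_k/ΣG = 37.0 × (0.08696/1.478) = 37.0 × 0.05884 = 2.177 µA.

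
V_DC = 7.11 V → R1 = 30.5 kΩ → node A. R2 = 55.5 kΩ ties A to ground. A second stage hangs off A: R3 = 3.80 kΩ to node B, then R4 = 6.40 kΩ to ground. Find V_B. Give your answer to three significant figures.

V_B ≈ 0.983 V

Looking into the second stage from A: R3 + R4 = 10.20 kΩ appears in parallel with R2.
Effective lower resistance at A: R2 ‖ 10.20 = 8.616 kΩ.
V_A = 7.11 × 8.616/(30.5 + 8.616) = 1.566 V.
Stage 2 is unloaded, so V_B = V_A · R4/(R3+R4) = 1.566 × 6.40/10.20 = 0.9827 V.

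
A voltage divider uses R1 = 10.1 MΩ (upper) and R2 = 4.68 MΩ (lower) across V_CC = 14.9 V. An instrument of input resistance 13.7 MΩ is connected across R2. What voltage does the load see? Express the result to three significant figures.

V_out ≈ 3.83 V

First combine the lower leg with the load: R2 ‖ R_L = 3.488 MΩ.
Voltage divider with the loaded lower leg: V_out = 14.9 × 3.488/(10.1 + 3.488) = 14.9 × 0.2567 = 3.825 V.
(Unloaded it would be 4.72 V; the load pulls it down.)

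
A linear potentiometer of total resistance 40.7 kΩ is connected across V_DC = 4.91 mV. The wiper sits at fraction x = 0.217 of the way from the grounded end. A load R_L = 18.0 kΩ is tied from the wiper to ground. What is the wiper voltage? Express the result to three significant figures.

The pot divides into 31.87 kΩ above the wiper and 8.832 kΩ below.
R_L loads the lower segment: effective lower R = 5.925 kΩ.
Then V_out = V_DC · 5.925/(31.87 + 5.925) = 0.7697 mV.
(Unloaded: V_out = x·V_DC = 1.07 mV.)

V_out ≈ 0.770 mV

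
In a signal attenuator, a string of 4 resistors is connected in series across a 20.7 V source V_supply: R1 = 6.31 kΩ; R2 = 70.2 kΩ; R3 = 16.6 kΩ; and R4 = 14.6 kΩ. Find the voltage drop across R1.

V ≈ 1.21 V

Total series resistance ΣR = 6.31 + 70.2 + 16.6 + 14.6 = 107.7 kΩ.
Voltage divider: V = V_supply · (6.310 / 107.7) = 20.7 × 0.05858 = 1.213 V.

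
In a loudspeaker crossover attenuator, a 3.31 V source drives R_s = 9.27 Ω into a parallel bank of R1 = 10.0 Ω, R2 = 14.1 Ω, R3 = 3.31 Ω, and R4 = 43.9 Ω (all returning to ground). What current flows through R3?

Parallel bank: R_p = 1/(1/10.0 + 1/14.1 + 1/3.31 + 1/43.9) = 2.017 Ω.
V_A by voltage divider: V_A = 3.31 × 2.017/(9.27 + 2.017) = 0.5915 V.
Branch current I = V_A/R3 = 0.5915/3.31 = 0.1787 A.

I ≈ 0.179 A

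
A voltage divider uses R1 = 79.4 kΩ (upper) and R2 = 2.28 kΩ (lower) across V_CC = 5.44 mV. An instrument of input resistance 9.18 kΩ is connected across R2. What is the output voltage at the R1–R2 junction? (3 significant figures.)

R2 ‖ R_L = (2.28 × 9.18)/(2.28 + 9.18) = 1.826 kΩ.
Now apply the divider: V_out = 5.44 × 0.02249 = 0.1223 mV.

V_out ≈ 0.122 mV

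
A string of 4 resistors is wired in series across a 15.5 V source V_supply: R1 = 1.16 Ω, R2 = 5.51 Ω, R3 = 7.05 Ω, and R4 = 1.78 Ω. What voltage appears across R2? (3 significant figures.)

Total series resistance ΣR = 1.16 + 5.51 + 7.05 + 1.78 = 15.50 Ω.
V = V_supply · R/ΣR = 15.5 × 0.3555 = 5.510 V.

V ≈ 5.51 V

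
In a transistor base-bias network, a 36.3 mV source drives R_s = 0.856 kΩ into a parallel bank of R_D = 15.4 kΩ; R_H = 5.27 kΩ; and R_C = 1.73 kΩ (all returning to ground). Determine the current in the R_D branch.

I ≈ 1.38 µA

Parallel bank: R_p = 1/(1/15.4 + 1/5.27 + 1/1.73) = 1.201 kΩ.
V_A by voltage divider: V_A = 36.3 × 1.201/(0.856 + 1.201) = 21.19 mV.
I(R_D) = V_A / R_D = 21.19/15.4 = 1.376 µA.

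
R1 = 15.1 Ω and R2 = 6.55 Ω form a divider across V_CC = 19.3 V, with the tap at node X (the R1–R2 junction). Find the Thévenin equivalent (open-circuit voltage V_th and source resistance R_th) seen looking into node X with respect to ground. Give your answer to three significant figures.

V_th ≈ 5.84 V, R_th ≈ 4.57 Ω

V_th is the unloaded tap voltage: V_CC · R2/(R1+R2) = 19.3 × 0.3025 = 5.839 V.
Looking into X with the source shorted: R_th = R1·R2/(R1+R2) = 15.10 × 6.55/21.65 = 4.568 Ω.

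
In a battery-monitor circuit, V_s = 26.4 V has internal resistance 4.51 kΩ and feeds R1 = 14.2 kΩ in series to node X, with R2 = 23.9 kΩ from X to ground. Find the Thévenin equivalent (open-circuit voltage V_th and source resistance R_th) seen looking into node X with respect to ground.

R1' = 4.51 + 14.2 = 18.71 kΩ (source resistance + R1).
With X open, the divider is unloaded: V_th = 26.4 × 23.9/42.61 = 14.81 V.
With V_s suppressed (replaced by a short), R_th = R1' ‖ R2 = (18.71 × 23.9)/(18.71 + 23.9) = 10.49 kΩ.

V_th ≈ 14.8 V, R_th ≈ 10.5 kΩ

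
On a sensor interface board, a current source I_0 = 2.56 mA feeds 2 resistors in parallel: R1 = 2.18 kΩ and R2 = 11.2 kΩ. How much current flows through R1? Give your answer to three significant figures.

I ≈ 2.14 mA

For two parallel branches, I_k = I_0 · (other R)/(sum of R).
So I = 2.56 × 11.2/13.38 = 2.143 mA.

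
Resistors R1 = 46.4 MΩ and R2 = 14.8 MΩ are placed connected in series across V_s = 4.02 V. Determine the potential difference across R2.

V ≈ 0.972 V

Series total: ΣR = 46.4 + 14.8 = 61.20 MΩ.
V = V_s · R/ΣR = 4.02 × 0.2418 = 0.9722 V.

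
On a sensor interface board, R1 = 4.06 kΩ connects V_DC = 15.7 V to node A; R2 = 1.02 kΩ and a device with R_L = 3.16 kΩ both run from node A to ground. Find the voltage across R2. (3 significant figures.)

V_out ≈ 2.51 V

R2 ‖ R_L = (1.02 × 3.16)/(1.02 + 3.16) = 0.7711 kΩ.
Then V_out = V_DC · R2'/(R1 + R2') = 15.7 × 0.7711/4.831 = 2.506 V.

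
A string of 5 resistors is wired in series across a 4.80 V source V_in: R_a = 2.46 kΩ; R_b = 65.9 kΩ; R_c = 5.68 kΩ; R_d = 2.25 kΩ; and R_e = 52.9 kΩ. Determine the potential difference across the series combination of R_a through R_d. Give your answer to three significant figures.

ΣR = 2.46 + 65.9 + 5.68 + 2.25 + 52.9 = 129.2 kΩ.
R_{R_a..R_d} = 2.46 + 65.9 + 5.68 + 2.25 = 76.29 kΩ.
V = V_in · R/ΣR = 4.80 × 0.5905 = 2.835 V.

V ≈ 2.83 V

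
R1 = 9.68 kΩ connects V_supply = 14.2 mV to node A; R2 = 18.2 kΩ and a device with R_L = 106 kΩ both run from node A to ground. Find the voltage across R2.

R2 ‖ R_L = (18.2 × 106)/(18.2 + 106) = 15.53 kΩ.
Now apply the divider: V_out = 14.2 × 0.6161 = 8.748 mV.

V_out ≈ 8.75 mV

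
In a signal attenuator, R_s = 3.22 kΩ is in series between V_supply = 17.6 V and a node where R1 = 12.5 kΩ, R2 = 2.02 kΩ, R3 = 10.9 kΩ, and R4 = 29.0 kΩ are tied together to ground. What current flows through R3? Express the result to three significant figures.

I ≈ 0.496 mA

Parallel bank: R_p = 1/(1/12.5 + 1/2.02 + 1/10.9 + 1/29.0) = 1.426 kΩ.
V_A = 17.6 × 1.426/4.646 = 5.402 V.
I(R3) = V_A / R3 = 5.402/10.9 = 0.4956 mA.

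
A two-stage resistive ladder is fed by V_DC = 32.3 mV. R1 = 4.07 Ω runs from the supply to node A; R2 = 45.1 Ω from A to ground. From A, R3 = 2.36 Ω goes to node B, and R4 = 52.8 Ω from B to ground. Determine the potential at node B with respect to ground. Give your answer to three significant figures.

Node A sees R2 in parallel with the series input of stage 2, R3 + R4 = 55.16 Ω.
Effective lower resistance at A: R2 ‖ 55.16 = 24.81 Ω.
V_A = 32.3 × 24.81/(4.07 + 24.81) = 27.75 mV.
Then the unloaded second divider: V_B = V_A × R4/(R3+R4) = 27.75 × 0.9572 = 26.56 mV.

V_B ≈ 26.6 mV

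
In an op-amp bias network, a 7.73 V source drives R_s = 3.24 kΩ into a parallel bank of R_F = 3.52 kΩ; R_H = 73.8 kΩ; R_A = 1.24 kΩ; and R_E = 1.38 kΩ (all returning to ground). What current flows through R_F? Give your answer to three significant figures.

I ≈ 0.317 mA

Combine the parallel branches: R_p = (1/3.52 + 1/73.8 + 1/1.24 + 1/1.38)⁻¹ = 0.5468 kΩ.
Node voltage V_A = V_s · R_p/(R_s + R_p) = 7.73 × 0.1444 = 1.116 V.
I(R_F) = V_A / R_F = 1.116/3.52 = 0.3171 mA.
(Equivalently: I_total = 2.041 mA, then current-divider fraction G_k/ΣG = 0.1553.)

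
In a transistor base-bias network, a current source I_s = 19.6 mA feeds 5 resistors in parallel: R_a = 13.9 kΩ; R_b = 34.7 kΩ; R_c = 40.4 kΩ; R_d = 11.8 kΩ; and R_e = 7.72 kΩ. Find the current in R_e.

I ≈ 7.47 mA

Conductances: ΣG = 1/13.9 + 1/34.7 + 1/40.4 + 1/11.8 + 1/7.72 = 0.3398 (1/kΩ).
By the current-divider rule, I = I_s · G_k/ΣG = 19.6 × 0.3812 = 7.472 mA.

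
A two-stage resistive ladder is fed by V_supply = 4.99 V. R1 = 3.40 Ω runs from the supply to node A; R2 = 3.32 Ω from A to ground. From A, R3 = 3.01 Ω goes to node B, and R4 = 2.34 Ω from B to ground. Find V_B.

The second stage (R3 + R4 = 5.350 Ω) loads node A in parallel with R2.
R2 ‖ (R3+R4) = 2.049 Ω.
So V_A = 4.99 × 0.3760 = 1.876 V.
Stage 2 is unloaded, so V_B = V_A · R4/(R3+R4) = 1.876 × 2.34/5.350 = 0.8206 V.

V_B ≈ 0.821 V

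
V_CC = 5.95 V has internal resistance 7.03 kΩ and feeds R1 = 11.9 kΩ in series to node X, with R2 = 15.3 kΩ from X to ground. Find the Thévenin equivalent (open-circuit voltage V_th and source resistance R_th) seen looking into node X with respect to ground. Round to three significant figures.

V_th ≈ 2.66 V, R_th ≈ 8.46 kΩ

R1' = 7.03 + 11.9 = 18.93 kΩ (source resistance + R1).
Open-circuit (no load on X): V_th = V_CC · R2/(R1' + R2) = 5.95 × 15.3/(18.93 + 15.3) = 2.660 V.
Looking into X with the source shorted: R_th = R1'·R2/(R1'+R2) = 18.93 × 15.3/34.23 = 8.461 kΩ.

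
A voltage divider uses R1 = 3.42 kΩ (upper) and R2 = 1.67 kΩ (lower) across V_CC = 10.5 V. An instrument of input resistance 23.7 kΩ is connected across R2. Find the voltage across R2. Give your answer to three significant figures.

First combine the lower leg with the load: R2 ‖ R_L = 1.560 kΩ.
Now apply the divider: V_out = 10.5 × 0.3133 = 3.289 V.
(Unloaded it would be 3.44 V; the load pulls it down.)

V_out ≈ 3.29 V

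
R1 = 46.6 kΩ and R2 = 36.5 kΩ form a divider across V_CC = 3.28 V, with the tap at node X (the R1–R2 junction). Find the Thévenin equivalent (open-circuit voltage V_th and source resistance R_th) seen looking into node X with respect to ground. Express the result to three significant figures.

Open-circuit (no load on X): V_th = V_CC · R2/(R1 + R2) = 3.28 × 36.5/(46.60 + 36.5) = 1.441 V.
With V_CC suppressed (replaced by a short), R_th = R1 ‖ R2 = (46.60 × 36.5)/(46.60 + 36.5) = 20.47 kΩ.

V_th ≈ 1.44 V, R_th ≈ 20.5 kΩ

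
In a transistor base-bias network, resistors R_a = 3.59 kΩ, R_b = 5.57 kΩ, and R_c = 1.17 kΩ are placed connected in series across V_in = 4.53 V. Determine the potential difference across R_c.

V ≈ 0.513 V

Total series resistance ΣR = 3.59 + 5.57 + 1.17 = 10.33 kΩ.
Voltage divider: V = V_in · (1.170 / 10.33) = 4.53 × 0.1133 = 0.5131 V.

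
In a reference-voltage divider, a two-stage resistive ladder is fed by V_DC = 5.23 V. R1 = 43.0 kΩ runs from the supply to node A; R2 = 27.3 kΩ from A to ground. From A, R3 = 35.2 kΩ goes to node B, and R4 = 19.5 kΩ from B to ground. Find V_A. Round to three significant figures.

V_A ≈ 1.56 V

Node A sees R2 in parallel with the series input of stage 2, R3 + R4 = 54.70 kΩ.
R2 ‖ (R3+R4) = 18.21 kΩ.
So V_A = 5.23 × 0.2975 = 1.556 V.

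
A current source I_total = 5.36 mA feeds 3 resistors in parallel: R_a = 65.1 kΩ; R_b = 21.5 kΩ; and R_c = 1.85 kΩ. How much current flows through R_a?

I ≈ 0.137 mA

Conductances: ΣG = 1/65.1 + 1/21.5 + 1/1.85 = 0.6024 (1/kΩ).
By the current-divider rule, I = I_total · G_k/ΣG = 5.36 × 0.02550 = 0.1367 mA.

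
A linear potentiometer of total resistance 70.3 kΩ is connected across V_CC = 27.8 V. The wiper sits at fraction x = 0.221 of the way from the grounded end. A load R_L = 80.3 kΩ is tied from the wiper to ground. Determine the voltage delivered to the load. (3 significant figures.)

The pot divides into 54.76 kΩ above the wiper and 15.54 kΩ below.
R_L loads the lower segment: effective lower R = 13.02 kΩ.
Then V_out = V_CC · 13.02/(54.76 + 13.02) = 5.339 V.
(Unloaded: V_out = x·V_CC = 6.14 V.)

V_out ≈ 5.34 V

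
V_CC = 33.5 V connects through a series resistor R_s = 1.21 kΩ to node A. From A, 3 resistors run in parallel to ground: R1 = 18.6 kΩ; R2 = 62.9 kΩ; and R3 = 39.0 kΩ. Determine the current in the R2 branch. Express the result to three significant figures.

I ≈ 0.478 mA

Combine the parallel branches: R_p = (1/18.6 + 1/62.9 + 1/39.0)⁻¹ = 10.49 kΩ.
V_A = 33.5 × 10.49/11.70 = 30.04 V.
Branch current I = V_A/R2 = 30.04/62.9 = 0.4775 mA.
(Equivalently: I_total = 2.863 mA, then current-divider fraction G_k/ΣG = 0.1668.)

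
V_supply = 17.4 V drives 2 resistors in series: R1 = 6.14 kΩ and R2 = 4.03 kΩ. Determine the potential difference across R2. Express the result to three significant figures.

ΣR = 6.14 + 4.03 = 10.17 kΩ.
V = V_supply · R/ΣR = 17.4 × 0.3963 = 6.895 V.

V ≈ 6.89 V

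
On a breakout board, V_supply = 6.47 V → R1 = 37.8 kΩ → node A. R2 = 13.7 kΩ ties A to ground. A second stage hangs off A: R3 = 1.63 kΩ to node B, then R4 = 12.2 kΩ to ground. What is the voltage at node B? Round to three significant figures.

V_B ≈ 0.879 V

The second stage (R3 + R4 = 13.83 kΩ) loads node A in parallel with R2.
R2 ‖ (R3+R4) = 6.882 kΩ.
First divider: V_A = V_supply · 6.882/(37.8 + 6.882) = 0.9966 V.
Then the unloaded second divider: V_B = V_A × R4/(R3+R4) = 0.9966 × 0.8821 = 0.8791 V.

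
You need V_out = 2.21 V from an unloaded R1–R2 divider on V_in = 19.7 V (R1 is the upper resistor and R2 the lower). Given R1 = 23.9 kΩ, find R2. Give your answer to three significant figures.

The divider ratio is R2/(R1+R2) = 2.21/19.7 = 0.1122.
Rearranging, R2 = R1·k/(1−k) = 23.9 × 0.1264 = 3.020 kΩ.

R2 ≈ 3.02 kΩ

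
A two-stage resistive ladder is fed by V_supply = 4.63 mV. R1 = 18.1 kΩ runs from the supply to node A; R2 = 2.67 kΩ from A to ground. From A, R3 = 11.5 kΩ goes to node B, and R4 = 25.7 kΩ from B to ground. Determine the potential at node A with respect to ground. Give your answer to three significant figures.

V_A ≈ 0.560 mV

The second stage (R3 + R4 = 37.20 kΩ) loads node A in parallel with R2.
Effective lower resistance at A: R2 ‖ 37.20 = 2.491 kΩ.
So V_A = 4.63 × 0.1210 = 0.5602 mV.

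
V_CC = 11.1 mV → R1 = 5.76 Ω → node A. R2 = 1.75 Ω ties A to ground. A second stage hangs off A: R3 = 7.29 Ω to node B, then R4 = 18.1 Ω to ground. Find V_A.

Looking into the second stage from A: R3 + R4 = 25.39 Ω appears in parallel with R2.
R2 ‖ (R3+R4) = 1.637 Ω.
V_A = 11.1 × 1.637/(5.76 + 1.637) = 2.457 mV.

V_A ≈ 2.46 mV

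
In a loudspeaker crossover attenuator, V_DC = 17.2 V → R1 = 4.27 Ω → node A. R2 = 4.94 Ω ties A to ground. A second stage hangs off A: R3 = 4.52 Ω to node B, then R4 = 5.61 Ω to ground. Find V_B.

Node A sees R2 in parallel with the series input of stage 2, R3 + R4 = 10.13 Ω.
Effective lower resistance at A: R2 ‖ 10.13 = 3.321 Ω.
So V_A = 17.2 × 0.4375 = 7.524 V.
Stage 2 is unloaded, so V_B = V_A · R4/(R3+R4) = 7.524 × 5.61/10.13 = 4.167 V.

V_B ≈ 4.17 V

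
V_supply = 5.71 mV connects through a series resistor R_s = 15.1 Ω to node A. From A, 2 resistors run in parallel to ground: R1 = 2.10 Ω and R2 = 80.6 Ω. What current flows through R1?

I ≈ 0.325 mA

Combine the parallel branches: R_p = (1/2.10 + 1/80.6)⁻¹ = 2.047 Ω.
Node voltage V_A = V_supply · R_p/(R_s + R_p) = 5.71 × 0.1194 = 0.6816 mV.
I(R1) = V_A / R1 = 0.6816/2.10 = 0.3246 mA.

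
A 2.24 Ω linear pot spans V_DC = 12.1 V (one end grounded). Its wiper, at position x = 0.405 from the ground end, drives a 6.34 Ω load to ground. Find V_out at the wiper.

The pot divides into 1.333 Ω above the wiper and 0.9072 Ω below.
Lower segment in parallel with the load: 0.9072 ‖ 6.34 = 0.7936 Ω.
Then V_out = V_DC · 0.7936/(1.333 + 0.7936) = 4.516 V.

V_out ≈ 4.52 V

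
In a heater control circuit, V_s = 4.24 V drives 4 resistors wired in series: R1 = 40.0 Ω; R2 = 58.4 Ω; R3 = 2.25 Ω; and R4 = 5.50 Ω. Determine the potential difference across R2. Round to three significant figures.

V ≈ 2.33 V

ΣR = 40.0 + 58.4 + 2.25 + 5.50 = 106.2 Ω.
Voltage divider: V = V_s · (58.40 / 106.2) = 4.24 × 0.5502 = 2.333 V.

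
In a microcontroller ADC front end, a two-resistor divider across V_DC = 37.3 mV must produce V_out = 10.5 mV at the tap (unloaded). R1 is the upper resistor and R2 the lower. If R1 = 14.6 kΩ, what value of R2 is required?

The divider ratio is R2/(R1+R2) = 10.5/37.3 = 0.2815.
R2 = R1 · 0.2815/(1 − 0.2815) = 5.720 kΩ.

R2 ≈ 5.72 kΩ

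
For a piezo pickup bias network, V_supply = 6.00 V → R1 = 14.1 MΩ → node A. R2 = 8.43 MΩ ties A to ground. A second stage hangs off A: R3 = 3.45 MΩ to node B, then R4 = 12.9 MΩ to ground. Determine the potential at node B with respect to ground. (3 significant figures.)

Looking into the second stage from A: R3 + R4 = 16.35 MΩ appears in parallel with R2.
Effective lower resistance at A: R2 ‖ 16.35 = 5.562 MΩ.
So V_A = 6.00 × 0.2829 = 1.697 V.
V_B = V_A × 0.7890 = 1.339 V.

V_B ≈ 1.34 V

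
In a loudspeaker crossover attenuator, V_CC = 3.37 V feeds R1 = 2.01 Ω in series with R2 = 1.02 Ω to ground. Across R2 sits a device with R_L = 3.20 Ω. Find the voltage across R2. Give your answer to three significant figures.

The load sits in parallel with R2, giving an effective lower resistance R2' = R2·R_L/(R2+R_L) = 0.7735 Ω.
Now apply the divider: V_out = 3.37 × 0.2779 = 0.9364 V.

V_out ≈ 0.936 V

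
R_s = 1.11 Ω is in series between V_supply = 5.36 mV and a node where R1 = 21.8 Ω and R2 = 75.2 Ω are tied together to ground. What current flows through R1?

I ≈ 0.231 mA

Equivalent of the parallel group: R_p = 16.90 Ω.
V_A = 5.36 × 16.90/18.01 = 5.030 mV.
Branch current I = V_A/R1 = 5.030/21.8 = 0.2307 mA.
(Check via current divider: I_total = 0.2976 mA; share G_k/ΣG = 0.7753 → same result.)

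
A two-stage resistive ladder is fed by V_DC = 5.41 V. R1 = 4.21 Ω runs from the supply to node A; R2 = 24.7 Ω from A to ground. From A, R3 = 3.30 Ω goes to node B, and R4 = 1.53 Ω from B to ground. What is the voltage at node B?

V_B ≈ 0.839 V

Node A sees R2 in parallel with the series input of stage 2, R3 + R4 = 4.830 Ω.
Effective lower resistance at A: R2 ‖ 4.830 = 4.040 Ω.
So V_A = 5.41 × 0.4897 = 2.649 V.
Then the unloaded second divider: V_B = V_A × R4/(R3+R4) = 2.649 × 0.3168 = 0.8392 V.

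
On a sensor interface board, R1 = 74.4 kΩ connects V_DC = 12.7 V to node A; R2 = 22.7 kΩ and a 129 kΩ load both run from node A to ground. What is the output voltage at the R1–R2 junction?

The load sits in parallel with R2, giving an effective lower resistance R2' = R2·R_L/(R2+R_L) = 19.30 kΩ.
Voltage divider with the loaded lower leg: V_out = 12.7 × 19.30/(74.4 + 19.30) = 12.7 × 0.2060 = 2.616 V.
(Unloaded it would be 2.97 V; the load pulls it down.)

V_out ≈ 2.62 V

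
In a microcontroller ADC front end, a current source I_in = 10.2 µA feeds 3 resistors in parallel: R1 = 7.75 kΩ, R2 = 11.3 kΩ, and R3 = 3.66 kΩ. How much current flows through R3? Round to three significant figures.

ΣG = 1/7.75 + 1/11.3 + 1/3.66 = 0.4908.
Current divider: I(R3) = I_in · G_k/ΣG = 10.2 × (0.2732/0.4908) = 10.2 × 0.5567 = 5.679 µA.

I ≈ 5.68 µA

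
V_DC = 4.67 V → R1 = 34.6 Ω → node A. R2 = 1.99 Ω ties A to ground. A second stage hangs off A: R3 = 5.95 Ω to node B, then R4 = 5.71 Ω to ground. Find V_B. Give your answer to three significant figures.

Looking into the second stage from A: R3 + R4 = 11.66 Ω appears in parallel with R2.
R2 ‖ (R3+R4) = 1.700 Ω.
V_A = 4.67 × 1.700/(34.6 + 1.700) = 0.2187 V.
Stage 2 is unloaded, so V_B = V_A · R4/(R3+R4) = 0.2187 × 5.71/11.66 = 0.1071 V.

V_B ≈ 0.107 V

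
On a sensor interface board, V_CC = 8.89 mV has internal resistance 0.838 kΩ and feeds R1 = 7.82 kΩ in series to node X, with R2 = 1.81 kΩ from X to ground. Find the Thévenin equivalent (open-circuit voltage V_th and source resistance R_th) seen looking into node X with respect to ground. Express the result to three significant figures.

R1' = 0.838 + 7.82 = 8.658 kΩ (source resistance + R1).
Open-circuit (no load on X): V_th = V_CC · R2/(R1' + R2) = 8.89 × 1.81/(8.658 + 1.81) = 1.537 mV.
Looking into X with the source shorted: R_th = R1'·R2/(R1'+R2) = 8.658 × 1.81/10.47 = 1.497 kΩ.

V_th ≈ 1.54 mV, R_th ≈ 1.50 kΩ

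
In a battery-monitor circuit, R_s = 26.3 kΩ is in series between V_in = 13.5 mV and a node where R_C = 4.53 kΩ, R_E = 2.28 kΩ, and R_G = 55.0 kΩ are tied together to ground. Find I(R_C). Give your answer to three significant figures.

Combine the parallel branches: R_p = (1/4.53 + 1/2.28 + 1/55.0)⁻¹ = 1.476 kΩ.
V_A by voltage divider: V_A = 13.5 × 1.476/(26.3 + 1.476) = 0.7174 mV.
I(R_C) = V_A / R_C = 0.7174/4.53 = 0.1584 µA.

I ≈ 0.158 µA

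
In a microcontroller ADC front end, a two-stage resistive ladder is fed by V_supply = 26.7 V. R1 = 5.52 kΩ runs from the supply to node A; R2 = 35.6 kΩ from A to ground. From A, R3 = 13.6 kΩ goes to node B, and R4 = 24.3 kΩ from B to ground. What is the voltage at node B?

Node A sees R2 in parallel with the series input of stage 2, R3 + R4 = 37.90 kΩ.
R2 ‖ (R3+R4) = 18.36 kΩ.
First divider: V_A = V_supply · 18.36/(5.52 + 18.36) = 20.53 V.
Then the unloaded second divider: V_B = V_A × R4/(R3+R4) = 20.53 × 0.6412 = 13.16 V.

V_B ≈ 13.2 V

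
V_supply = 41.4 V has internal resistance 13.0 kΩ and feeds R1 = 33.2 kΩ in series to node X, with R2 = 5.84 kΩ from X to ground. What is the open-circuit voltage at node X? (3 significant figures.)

V_th ≈ 4.65 V

R1' = 13.0 + 33.2 = 46.20 kΩ (source resistance + R1).
V_th is the unloaded tap voltage: V_supply · R2/(R1'+R2) = 41.4 × 0.1122 = 4.646 V.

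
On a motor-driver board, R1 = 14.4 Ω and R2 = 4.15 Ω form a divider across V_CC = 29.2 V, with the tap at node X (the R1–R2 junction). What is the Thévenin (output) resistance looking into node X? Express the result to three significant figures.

With V_CC suppressed (replaced by a short), R_th = R1 ‖ R2 = (14.40 × 4.15)/(14.40 + 4.15) = 3.222 Ω.

R_th ≈ 3.22 Ω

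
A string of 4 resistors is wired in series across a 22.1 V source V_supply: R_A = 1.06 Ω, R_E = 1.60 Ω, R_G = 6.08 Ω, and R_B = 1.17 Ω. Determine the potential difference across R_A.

V ≈ 2.36 V

Series total: ΣR = 1.06 + 1.60 + 6.08 + 1.17 = 9.910 Ω.
Voltage divider: V = V_supply · (1.060 / 9.910) = 22.1 × 0.1070 = 2.364 V.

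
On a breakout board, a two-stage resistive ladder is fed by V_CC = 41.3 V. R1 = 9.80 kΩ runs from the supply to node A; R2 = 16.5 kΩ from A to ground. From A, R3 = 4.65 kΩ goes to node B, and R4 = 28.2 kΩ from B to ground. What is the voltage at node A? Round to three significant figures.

Node A sees R2 in parallel with the series input of stage 2, R3 + R4 = 32.85 kΩ.
R2 ‖ (R3+R4) = 10.98 kΩ.
First divider: V_A = V_CC · 10.98/(9.80 + 10.98) = 21.83 V.

V_A ≈ 21.8 V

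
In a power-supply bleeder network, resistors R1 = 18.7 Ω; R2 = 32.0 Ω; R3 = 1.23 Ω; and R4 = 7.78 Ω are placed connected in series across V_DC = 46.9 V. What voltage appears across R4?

Total series resistance ΣR = 18.7 + 32.0 + 1.23 + 7.78 = 59.71 Ω.
By the voltage-divider rule, V = 46.9 × 7.780/59.71 = 6.111 V.

V ≈ 6.11 V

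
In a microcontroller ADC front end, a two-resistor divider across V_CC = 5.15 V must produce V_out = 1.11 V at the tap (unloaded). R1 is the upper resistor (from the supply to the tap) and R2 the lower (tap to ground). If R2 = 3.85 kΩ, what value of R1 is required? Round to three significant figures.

R1 ≈ 14.0 kΩ

Required fraction k = V_out/V_CC = 0.2155.
Rearranging, R1 = R2·(1−k)/k = 3.85 × 3.640 = 14.01 kΩ.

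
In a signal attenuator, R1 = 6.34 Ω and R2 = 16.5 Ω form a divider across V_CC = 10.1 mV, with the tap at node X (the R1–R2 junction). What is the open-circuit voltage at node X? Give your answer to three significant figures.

With X open, the divider is unloaded: V_th = 10.1 × 16.5/22.84 = 7.296 mV.

V_th ≈ 7.30 mV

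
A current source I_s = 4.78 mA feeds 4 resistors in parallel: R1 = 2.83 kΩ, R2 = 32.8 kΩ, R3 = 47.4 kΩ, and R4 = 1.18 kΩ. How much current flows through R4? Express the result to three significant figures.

I ≈ 3.23 mA

Total conductance ΣG = 1/2.83 + 1/32.8 + 1/47.4 + 1/1.18 = 1.252 (units of 1/kΩ).
R4 takes the fraction G_k/ΣG = 0.8475/1.252 = 0.6767, so I = 4.78 × 0.6767 = 3.234 mA.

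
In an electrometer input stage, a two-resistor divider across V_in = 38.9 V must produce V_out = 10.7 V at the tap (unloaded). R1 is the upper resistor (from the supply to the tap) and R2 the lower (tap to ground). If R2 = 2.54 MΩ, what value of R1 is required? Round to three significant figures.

Required fraction k = V_out/V_in = 0.2751.
Rearranging, R1 = R2·(1−k)/k = 2.54 × 2.636 = 6.694 MΩ.

R1 ≈ 6.69 MΩ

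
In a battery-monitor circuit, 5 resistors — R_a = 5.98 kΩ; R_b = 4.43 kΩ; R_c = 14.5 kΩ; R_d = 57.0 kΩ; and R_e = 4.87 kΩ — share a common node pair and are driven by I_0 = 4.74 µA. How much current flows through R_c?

Total conductance ΣG = 1/5.98 + 1/4.43 + 1/14.5 + 1/57.0 + 1/4.87 = 0.6848 (units of 1/kΩ).
By the current-divider rule, I = I_0 · G_k/ΣG = 4.74 × 0.1007 = 0.4774 µA.

I ≈ 0.477 µA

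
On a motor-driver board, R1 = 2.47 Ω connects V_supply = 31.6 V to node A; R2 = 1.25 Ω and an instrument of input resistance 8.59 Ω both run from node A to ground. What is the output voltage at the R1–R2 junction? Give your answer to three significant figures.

R2 ‖ R_L = (1.25 × 8.59)/(1.25 + 8.59) = 1.091 Ω.
Now apply the divider: V_out = 31.6 × 0.3064 = 9.683 V.
(Unloaded it would be 10.6 V; the load pulls it down.)

V_out ≈ 9.68 V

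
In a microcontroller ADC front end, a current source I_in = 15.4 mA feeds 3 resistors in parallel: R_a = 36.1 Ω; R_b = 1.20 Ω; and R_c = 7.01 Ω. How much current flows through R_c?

ΣG = 1/36.1 + 1/1.20 + 1/7.01 = 1.004.
R_c takes the fraction G_k/ΣG = 0.1427/1.004 = 0.1421, so I = 15.4 × 0.1421 = 2.189 mA.

I ≈ 2.19 mA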